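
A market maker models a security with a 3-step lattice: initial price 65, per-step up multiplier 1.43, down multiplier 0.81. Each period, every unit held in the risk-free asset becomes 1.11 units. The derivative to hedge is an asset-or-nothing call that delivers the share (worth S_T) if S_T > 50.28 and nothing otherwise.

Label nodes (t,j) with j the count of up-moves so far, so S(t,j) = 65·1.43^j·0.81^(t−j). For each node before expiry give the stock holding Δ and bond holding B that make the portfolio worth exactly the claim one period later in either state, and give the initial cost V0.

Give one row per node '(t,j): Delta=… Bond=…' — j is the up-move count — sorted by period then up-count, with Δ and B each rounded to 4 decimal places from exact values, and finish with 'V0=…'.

No-arbitrage ⇒ martingale measure with p* = (R−d)/(u−d) = 0.4839.
At expiry t=3: V(3,0)=0.0000, V(3,1)=60.9845, V(3,2)=107.6640, V(3,3)=190.0735
Node (2,0) S=42.6465: V=(p*·60.9845+(1−p*)·0.0000)/1.11=26.5843; Δ=(60.9845−0.0000)/(60.9845−34.5437)=2.3065; B=V−Δ·S=-71.7777
Node (2,1) S=75.2895: V=(p*·107.6640+(1−p*)·60.9845)/1.11=75.2895; Δ=(107.6640−60.9845)/(107.6640−60.9845)=1.0000; B=V−Δ·S=0.0000
Node (2,2) S=132.9185: V=(p*·190.0735+(1−p*)·107.6640)/1.11=132.9185; Δ=(190.0735−107.6640)/(190.0735−107.6640)=1.0000; B=V−Δ·S=0.0000
Node (1,0) S=52.6500: V=(p*·75.2895+(1−p*)·26.5843)/1.11=45.1814; Δ=(75.2895−26.5843)/(75.2895−42.6465)=1.4921; B=V−Δ·S=-33.3753
Node (1,1) S=92.9500: V=(p*·132.9185+(1−p*)·75.2895)/1.11=92.9500; Δ=(132.9185−75.2895)/(132.9185−75.2895)=1.0000; B=V−Δ·S=0.0000
Node (0,0) S=65.0000: V=(p*·92.9500+(1−p*)·45.1814)/1.11=61.5272; Δ=(92.9500−45.1814)/(92.9500−52.6500)=1.1853; B=V−Δ·S=-15.5189
Root portfolio cost Δ·65+B reproduces V0=61.5272.

(0,0): Delta=1.1853 Bond=-15.5189
(1,0): Delta=1.4921 Bond=-33.3753
(1,1): Delta=1.0000 Bond=0.0000
(2,0): Delta=2.3065 Bond=-71.7777
(2,1): Delta=1.0000 Bond=0.0000
(2,2): Delta=1.0000 Bond=0.0000
V0=61.5272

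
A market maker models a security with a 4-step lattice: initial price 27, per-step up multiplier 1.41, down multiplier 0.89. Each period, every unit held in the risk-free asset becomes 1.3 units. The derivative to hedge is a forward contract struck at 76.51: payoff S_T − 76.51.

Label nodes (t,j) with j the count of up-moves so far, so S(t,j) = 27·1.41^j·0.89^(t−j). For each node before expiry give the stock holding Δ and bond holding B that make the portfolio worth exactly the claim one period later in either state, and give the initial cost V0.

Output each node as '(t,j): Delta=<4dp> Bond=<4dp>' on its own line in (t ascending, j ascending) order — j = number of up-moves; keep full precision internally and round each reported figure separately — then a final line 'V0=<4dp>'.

No-arbitrage ⇒ martingale measure with p* = (R−d)/(u−d) = 0.7885.
Payoff layer (t=4): V(4,0)=-59.5696, V(4,1)=-49.6718, V(4,2)=-33.9911, V(4,3)=-9.1486, V(4,4)=30.2086
Node (3,0) S=19.0342: V=(p*·-49.6718+(1−p*)·-59.5696)/1.3=-39.8197; Δ=(-49.6718−-59.5696)/(26.8382−16.9404)=1.0000; B=V−Δ·S=-58.8538
Node (3,1) S=30.1552: V=(p*·-33.9911+(1−p*)·-49.6718)/1.3=-28.6986; Δ=(-33.9911−-49.6718)/(42.5189−26.8382)=1.0000; B=V−Δ·S=-58.8538
Node (3,2) S=47.7740: V=(p*·-9.1486+(1−p*)·-33.9911)/1.3=-11.0798; Δ=(-9.1486−-33.9911)/(67.3614−42.5189)=1.0000; B=V−Δ·S=-58.8538
Node (3,3) S=75.6870: V=(p*·30.2086+(1−p*)·-9.1486)/1.3=16.8331; Δ=(30.2086−-9.1486)/(106.7186−67.3614)=1.0000; B=V−Δ·S=-58.8538
Node (2,0) S=21.3867: V=(p*·-28.6986+(1−p*)·-39.8197)/1.3=-23.8855; Δ=(-28.6986−-39.8197)/(30.1552−19.0342)=1.0000; B=V−Δ·S=-45.2722
Node (2,1) S=33.8823: V=(p*·-11.0798+(1−p*)·-28.6986)/1.3=-11.3899; Δ=(-11.0798−-28.6986)/(47.7740−30.1552)=1.0000; B=V−Δ·S=-45.2722
Node (2,2) S=53.6787: V=(p*·16.8331+(1−p*)·-11.0798)/1.3=8.4065; Δ=(16.8331−-11.0798)/(75.6870−47.7740)=1.0000; B=V−Δ·S=-45.2722
Node (1,0) S=24.0300: V=(p*·-11.3899+(1−p*)·-23.8855)/1.3=-10.7948; Δ=(-11.3899−-23.8855)/(33.8823−21.3867)=1.0000; B=V−Δ·S=-34.8248
Node (1,1) S=38.0700: V=(p*·8.4065+(1−p*)·-11.3899)/1.3=3.2452; Δ=(8.4065−-11.3899)/(53.6787−33.8823)=1.0000; B=V−Δ·S=-34.8248
Node (0,0) S=27.0000: V=(p*·3.2452+(1−p*)·-10.7948)/1.3=0.2117; Δ=(3.2452−-10.7948)/(38.0700−24.0300)=1.0000; B=V−Δ·S=-26.7883
Root portfolio cost Δ·27+B reproduces V0=0.2117.

(0,0): Delta=1.0000 Bond=-26.7883
(1,0): Delta=1.0000 Bond=-34.8248
(1,1): Delta=1.0000 Bond=-34.8248
(2,0): Delta=1.0000 Bond=-45.2722
(2,1): Delta=1.0000 Bond=-45.2722
(2,2): Delta=1.0000 Bond=-45.2722
(3,0): Delta=1.0000 Bond=-58.8538
(3,1): Delta=1.0000 Bond=-58.8538
(3,2): Delta=1.0000 Bond=-58.8538
(3,3): Delta=1.0000 Bond=-58.8538
V0=0.2117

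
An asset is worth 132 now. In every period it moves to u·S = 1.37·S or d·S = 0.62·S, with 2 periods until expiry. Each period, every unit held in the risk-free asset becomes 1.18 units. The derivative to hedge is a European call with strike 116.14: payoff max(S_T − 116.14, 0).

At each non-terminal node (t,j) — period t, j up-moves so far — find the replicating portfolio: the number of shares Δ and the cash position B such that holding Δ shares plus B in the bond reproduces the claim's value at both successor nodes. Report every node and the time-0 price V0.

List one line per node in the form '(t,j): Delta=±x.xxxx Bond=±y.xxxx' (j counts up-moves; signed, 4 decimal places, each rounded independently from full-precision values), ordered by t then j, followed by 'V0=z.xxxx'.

(0,0): Delta=0.8412 Bond=-58.3425
(1,0): Delta=0.0000 Bond=0.0000
(1,1): Delta=0.9704 Bond=-92.2019
V0=52.6964

No-arbitrage ⇒ martingale measure with p* = (R−d)/(u−d) = 0.7467.
At expiry t=2: V(2,0)=0.0000, V(2,1)=0.0000, V(2,2)=131.6108
(1,0): S=81.8400. Δ = (V_up−V_dn)/(S_up−S_dn) = (0.0000−0.0000)/(112.1208−50.7408) = 0.0000. V = [p*·0.0000 + (1−p*)·0.0000]/1.18 = 0.0000. B = V − Δ·S = 0.0000.
(1,1): S=180.8400. Δ = (V_up−V_dn)/(S_up−S_dn) = (131.6108−0.0000)/(247.7508−112.1208) = 0.9704. V = [p*·131.6108 + (1−p*)·0.0000]/1.18 = 83.2792. B = V − Δ·S = -92.2019.
(0,0): S=132.0000. Δ = (V_up−V_dn)/(S_up−S_dn) = (83.2792−0.0000)/(180.8400−81.8400) = 0.8412. V = [p*·83.2792 + (1−p*)·0.0000]/1.18 = 52.6964. B = V − Δ·S = -58.3425.
The time-0 hedge costs 52.6964, which is the no-arbitrage price.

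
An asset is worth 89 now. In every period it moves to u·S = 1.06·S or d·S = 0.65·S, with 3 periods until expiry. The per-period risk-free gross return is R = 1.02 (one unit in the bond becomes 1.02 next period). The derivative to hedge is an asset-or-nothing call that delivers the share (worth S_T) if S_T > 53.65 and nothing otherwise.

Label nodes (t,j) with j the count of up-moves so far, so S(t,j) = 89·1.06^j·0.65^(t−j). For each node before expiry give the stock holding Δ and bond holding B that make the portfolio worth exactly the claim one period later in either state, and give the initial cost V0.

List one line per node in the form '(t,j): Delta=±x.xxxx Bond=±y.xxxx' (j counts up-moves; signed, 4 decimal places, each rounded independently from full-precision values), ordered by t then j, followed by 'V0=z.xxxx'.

The replicating-portfolio and risk-neutral prices coincide; use p* = (1.02−0.65)/(1.06−0.65) = 0.9024 for the latter.
Payoff layer (t=3): V(3,0)=0.0000, V(3,1)=0.0000, V(3,2)=65.0003, V(3,3)=106.0004
  t=2,j=0: stock 37.6025 → up 39.8587 (V=0.0000), down 24.4416 (V=0.0000). Price 0.0000; hedge Δ=0.0000, bond B=0.0000.
  t=2,j=1: stock 61.3210 → up 65.0003 (V=65.0003), down 39.8587 (V=0.0000). Price 57.5086; hedge Δ=2.5854, bond B=-101.0286.
  t=2,j=2: stock 100.0004 → up 106.0004 (V=106.0004), down 65.0003 (V=65.0003). Price 100.0004; hedge Δ=1.0000, bond B=0.0000.
  t=1,j=0: stock 57.8500 → up 61.3210 (V=57.5086), down 37.6025 (V=0.0000). Price 50.8804; hedge Δ=2.4246, bond B=-89.3845.
  t=1,j=1: stock 94.3400 → up 100.0004 (V=100.0004), down 61.3210 (V=57.5086). Price 93.9754; hedge Δ=1.0986, bond B=-9.6632.
  t=0,j=0: stock 89.0000 → up 94.3400 (V=93.9754), down 57.8500 (V=50.8804). Price 88.0108; hedge Δ=1.1810, bond B=-17.0989.
Each (Δ,B) replicates both successor values, so the strategy is self-financing and V0 is arbitrage-free.

(0,0): Delta=1.1810 Bond=-17.0989
(1,0): Delta=2.4246 Bond=-89.3845
(1,1): Delta=1.0986 Bond=-9.6632
(2,0): Delta=0.0000 Bond=0.0000
(2,1): Delta=2.5854 Bond=-101.0286
(2,2): Delta=1.0000 Bond=0.0000
V0=88.0108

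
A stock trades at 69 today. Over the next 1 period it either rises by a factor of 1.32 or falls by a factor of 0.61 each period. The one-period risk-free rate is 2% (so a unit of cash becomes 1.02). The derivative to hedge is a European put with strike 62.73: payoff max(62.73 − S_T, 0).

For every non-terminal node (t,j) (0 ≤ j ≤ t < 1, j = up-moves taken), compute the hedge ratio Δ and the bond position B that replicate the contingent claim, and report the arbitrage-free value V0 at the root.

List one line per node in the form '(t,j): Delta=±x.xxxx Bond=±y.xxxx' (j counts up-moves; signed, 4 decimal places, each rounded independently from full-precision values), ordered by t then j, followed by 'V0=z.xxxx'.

Since d<R<u, set p* = (R−d)/(u−d) = 0.5775; price each node as the discounted p*-expectation of its children.
At expiry t=1: V(1,0)=20.6400, V(1,1)=0.0000
  t=0,j=0: stock 69.0000 → up 91.0800 (V=0.0000), down 42.0900 (V=20.6400). Price 8.5501; hedge Δ=-0.4213, bond B=37.6205.
Check: Δ(0,0)·S0 + B(0,0) = 8.5501 = V0.

(0,0): Delta=-0.4213 Bond=37.6205
V0=8.5501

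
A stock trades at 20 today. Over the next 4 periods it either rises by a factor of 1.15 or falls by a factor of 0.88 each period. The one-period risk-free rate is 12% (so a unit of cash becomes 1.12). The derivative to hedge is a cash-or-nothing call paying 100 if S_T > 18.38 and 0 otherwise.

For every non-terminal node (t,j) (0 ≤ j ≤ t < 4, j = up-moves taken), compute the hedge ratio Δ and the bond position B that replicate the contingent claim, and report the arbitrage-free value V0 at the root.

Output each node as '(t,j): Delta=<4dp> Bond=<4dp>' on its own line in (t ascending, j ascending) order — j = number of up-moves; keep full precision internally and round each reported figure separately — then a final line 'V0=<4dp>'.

Since d<R<u, set p* = (R−d)/(u−d) = 0.8889; price each node as the discounted p*-expectation of its children.
Terminal payoffs: V(4,0)=0.0000, V(4,1)=0.0000, V(4,2)=100.0000, V(4,3)=100.0000, V(4,4)=100.0000
  t=3,j=0: stock 13.6294 → up 15.6739 (V=0.0000), down 11.9939 (V=0.0000). Price 0.0000; hedge Δ=0.0000, bond B=0.0000.
  t=3,j=1: stock 17.8112 → up 20.4829 (V=100.0000), down 15.6739 (V=0.0000). Price 79.3651; hedge Δ=20.7942, bond B=-291.0053.
  t=3,j=2: stock 23.2760 → up 26.7674 (V=100.0000), down 20.4829 (V=100.0000). Price 89.2857; hedge Δ=0.0000, bond B=89.2857.
  t=3,j=3: stock 30.4175 → up 34.9801 (V=100.0000), down 26.7674 (V=100.0000). Price 89.2857; hedge Δ=0.0000, bond B=89.2857.
  t=2,j=0: stock 15.4880 → up 17.8112 (V=79.3651), down 13.6294 (V=0.0000). Price 62.9882; hedge Δ=18.9789, bond B=-230.9566.
  t=2,j=1: stock 20.2400 → up 23.2760 (V=89.2857), down 17.8112 (V=79.3651). Price 78.7352; hedge Δ=1.8154, bond B=41.9921.
  t=2,j=2: stock 26.4500 → up 30.4175 (V=89.2857), down 23.2760 (V=89.2857). Price 79.7194; hedge Δ=0.0000, bond B=79.7194.
  t=1,j=0: stock 17.6000 → up 20.2400 (V=78.7352), down 15.4880 (V=62.9882). Price 68.7371; hedge Δ=3.3138, bond B=10.4147.
  t=1,j=1: stock 23.0000 → up 26.4500 (V=79.7194), down 20.2400 (V=78.7352). Price 71.0804; hedge Δ=0.1585, bond B=67.4352.
  t=0,j=0: stock 20.0000 → up 23.0000 (V=71.0804), down 17.6000 (V=68.7371). Price 63.2322; hedge Δ=0.4339, bond B=54.5532.
Root portfolio cost Δ·20+B reproduces V0=63.2322.

(0,0): Delta=0.4339 Bond=54.5532
(1,0): Delta=3.3138 Bond=10.4147
(1,1): Delta=0.1585 Bond=67.4352
(2,0): Delta=18.9789 Bond=-230.9566
(2,1): Delta=1.8154 Bond=41.9921
(2,2): Delta=0.0000 Bond=79.7194
(3,0): Delta=0.0000 Bond=0.0000
(3,1): Delta=20.7942 Bond=-291.0053
(3,2): Delta=0.0000 Bond=89.2857
(3,3): Delta=0.0000 Bond=89.2857
V0=63.2322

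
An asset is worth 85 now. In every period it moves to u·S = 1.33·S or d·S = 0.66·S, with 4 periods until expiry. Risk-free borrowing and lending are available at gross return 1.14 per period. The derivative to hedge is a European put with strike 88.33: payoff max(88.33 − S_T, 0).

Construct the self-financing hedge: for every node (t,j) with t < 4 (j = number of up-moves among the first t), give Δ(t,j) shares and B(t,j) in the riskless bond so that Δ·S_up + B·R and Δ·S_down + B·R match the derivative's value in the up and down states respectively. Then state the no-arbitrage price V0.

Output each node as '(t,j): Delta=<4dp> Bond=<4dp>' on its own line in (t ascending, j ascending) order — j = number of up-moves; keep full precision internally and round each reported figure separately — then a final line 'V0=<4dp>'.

The replicating-portfolio and risk-neutral prices coincide; use p* = (1.14−0.66)/(1.33−0.66) = 0.7164 for the latter.
Payoff layer (t=4): V(4,0)=72.2015, V(4,1)=55.8286, V(4,2)=22.8347, V(4,3)=0.0000, V(4,4)=0.0000
(3,0): S=24.4372. Δ = (V_up−V_dn)/(S_up−S_dn) = (55.8286−72.2015)/(32.5014−16.1285) = -1.0000. V = [p*·55.8286 + (1−p*)·72.2015]/1.14 = 53.0453. B = V − Δ·S = 77.4825.
(3,1): S=49.2446. Δ = (V_up−V_dn)/(S_up−S_dn) = (22.8347−55.8286)/(65.4953−32.5014) = -1.0000. V = [p*·22.8347 + (1−p*)·55.8286]/1.14 = 28.2379. B = V − Δ·S = 77.4825.
(3,2): S=99.2353. Δ = (V_up−V_dn)/(S_up−S_dn) = (0.0000−22.8347)/(131.9829−65.4953) = -0.3434. V = [p*·0.0000 + (1−p*)·22.8347]/1.14 = 5.6803. B = V − Δ·S = 39.7619.
(3,3): S=199.9741. Δ = (V_up−V_dn)/(S_up−S_dn) = (0.0000−0.0000)/(265.9656−131.9829) = 0.0000. V = [p*·0.0000 + (1−p*)·0.0000]/1.14 = 0.0000. B = V − Δ·S = 0.0000.
(2,0): S=37.0260. Δ = (V_up−V_dn)/(S_up−S_dn) = (28.2379−53.0453)/(49.2446−24.4372) = -1.0000. V = [p*·28.2379 + (1−p*)·53.0453]/1.14 = 30.9411. B = V − Δ·S = 67.9671.
(2,1): S=74.6130. Δ = (V_up−V_dn)/(S_up−S_dn) = (5.6803−28.2379)/(99.2353−49.2446) = -0.4512. V = [p*·5.6803 + (1−p*)·28.2379]/1.14 = 10.5940. B = V − Δ·S = 44.2621.
(2,2): S=150.3565. Δ = (V_up−V_dn)/(S_up−S_dn) = (0.0000−5.6803)/(199.9741−99.2353) = -0.0564. V = [p*·0.0000 + (1−p*)·5.6803]/1.14 = 1.4130. B = V − Δ·S = 9.8910.
(1,0): S=56.1000. Δ = (V_up−V_dn)/(S_up−S_dn) = (10.5940−30.9411)/(74.6130−37.0260) = -0.5413. V = [p*·10.5940 + (1−p*)·30.9411]/1.14 = 14.3545. B = V − Δ·S = 44.7232.
(1,1): S=113.0500. Δ = (V_up−V_dn)/(S_up−S_dn) = (1.4130−10.5940)/(150.3565−74.6130) = -0.1212. V = [p*·1.4130 + (1−p*)·10.5940]/1.14 = 3.5233. B = V − Δ·S = 17.2264.
(0,0): S=85.0000. Δ = (V_up−V_dn)/(S_up−S_dn) = (3.5233−14.3545)/(113.0500−56.1000) = -0.1902. V = [p*·3.5233 + (1−p*)·14.3545]/1.14 = 5.7849. B = V − Δ·S = 21.9508.
Each (Δ,B) replicates both successor values, so the strategy is self-financing and V0 is arbitrage-free.

(0,0): Delta=-0.1902 Bond=21.9508
(1,0): Delta=-0.5413 Bond=44.7232
(1,1): Delta=-0.1212 Bond=17.2264
(2,0): Delta=-1.0000 Bond=67.9671
(2,1): Delta=-0.4512 Bond=44.2621
(2,2): Delta=-0.0564 Bond=9.8910
(3,0): Delta=-1.0000 Bond=77.4825
(3,1): Delta=-1.0000 Bond=77.4825
(3,2): Delta=-0.3434 Bond=39.7619
(3,3): Delta=0.0000 Bond=0.0000
V0=5.7849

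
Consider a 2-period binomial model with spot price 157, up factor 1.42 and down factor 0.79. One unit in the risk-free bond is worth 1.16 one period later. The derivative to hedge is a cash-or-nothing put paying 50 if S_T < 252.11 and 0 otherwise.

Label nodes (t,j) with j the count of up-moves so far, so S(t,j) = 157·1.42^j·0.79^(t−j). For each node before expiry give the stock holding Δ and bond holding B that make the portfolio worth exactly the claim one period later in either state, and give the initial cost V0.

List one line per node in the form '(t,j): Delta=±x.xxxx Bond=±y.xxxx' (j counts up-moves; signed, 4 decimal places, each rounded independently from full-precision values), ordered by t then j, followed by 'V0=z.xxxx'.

(0,0): Delta=-0.2559 Bond=64.5235
(1,0): Delta=0.0000 Bond=43.1034
(1,1): Delta=-0.3560 Bond=97.1538
V0=24.3414

The replicating-portfolio and risk-neutral prices coincide; use p* = (1.16−0.79)/(1.42−0.79) = 0.5873 for the latter.
Terminal values V(2,·): V(2,0)=50.0000, V(2,1)=50.0000, V(2,2)=0.0000
  t=1,j=0: stock 124.0300 → up 176.1226 (V=50.0000), down 97.9837 (V=50.0000). Price 43.1034; hedge Δ=0.0000, bond B=43.1034.
  t=1,j=1: stock 222.9400 → up 316.5748 (V=0.0000), down 176.1226 (V=50.0000). Price 17.7887; hedge Δ=-0.3560, bond B=97.1538.
  t=0,j=0: stock 157.0000 → up 222.9400 (V=17.7887), down 124.0300 (V=43.1034). Price 24.3414; hedge Δ=-0.2559, bond B=64.5235.
Self-financing check: at every node Δ·S+B equals the discounted successor values.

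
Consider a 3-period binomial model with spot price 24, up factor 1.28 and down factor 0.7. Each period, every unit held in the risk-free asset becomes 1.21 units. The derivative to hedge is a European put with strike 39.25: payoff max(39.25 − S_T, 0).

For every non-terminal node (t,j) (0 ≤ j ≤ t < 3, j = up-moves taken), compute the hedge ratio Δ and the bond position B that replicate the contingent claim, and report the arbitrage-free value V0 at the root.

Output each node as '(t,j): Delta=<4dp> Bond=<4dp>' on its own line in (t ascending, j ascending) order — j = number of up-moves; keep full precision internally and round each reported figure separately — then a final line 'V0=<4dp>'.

Under the risk-neutral measure, an up-move has probability p* = (R−d)/(u−d) = 0.8793 and values discount at R = 1.21.
Terminal values V(3,·): V(3,0)=31.0180, V(3,1)=24.1972, V(3,2)=11.7249, V(3,3)=0.0000
Node (2,0) S=11.7600: V=(p*·24.1972+(1−p*)·31.0180)/1.21=20.6780; Δ=(24.1972−31.0180)/(15.0528−8.2320)=-1.0000; B=V−Δ·S=32.4380
Node (2,1) S=21.5040: V=(p*·11.7249+(1−p*)·24.1972)/1.21=10.9340; Δ=(11.7249−24.1972)/(27.5251−15.0528)=-1.0000; B=V−Δ·S=32.4380
Node (2,2) S=39.3216: V=(p*·0.0000+(1−p*)·11.7249)/1.21=1.1695; Δ=(0.0000−11.7249)/(50.3316−27.5251)=-0.5141; B=V−Δ·S=21.3848
Node (1,0) S=16.8000: V=(p*·10.9340+(1−p*)·20.6780)/1.21=10.0083; Δ=(10.9340−20.6780)/(21.5040−11.7600)=-1.0000; B=V−Δ·S=26.8083
Node (1,1) S=30.7200: V=(p*·1.1695+(1−p*)·10.9340)/1.21=1.9405; Δ=(1.1695−10.9340)/(39.3216−21.5040)=-0.5480; B=V−Δ·S=18.7759
Node (0,0) S=24.0000: V=(p*·1.9405+(1−p*)·10.0083)/1.21=2.4084; Δ=(1.9405−10.0083)/(30.7200−16.8000)=-0.5796; B=V−Δ·S=16.3184
The time-0 hedge costs 2.4084, which is the no-arbitrage price.

(0,0): Delta=-0.5796 Bond=16.3184
(1,0): Delta=-1.0000 Bond=26.8083
(1,1): Delta=-0.5480 Bond=18.7759
(2,0): Delta=-1.0000 Bond=32.4380
(2,1): Delta=-1.0000 Bond=32.4380
(2,2): Delta=-0.5141 Bond=21.3848
V0=2.4084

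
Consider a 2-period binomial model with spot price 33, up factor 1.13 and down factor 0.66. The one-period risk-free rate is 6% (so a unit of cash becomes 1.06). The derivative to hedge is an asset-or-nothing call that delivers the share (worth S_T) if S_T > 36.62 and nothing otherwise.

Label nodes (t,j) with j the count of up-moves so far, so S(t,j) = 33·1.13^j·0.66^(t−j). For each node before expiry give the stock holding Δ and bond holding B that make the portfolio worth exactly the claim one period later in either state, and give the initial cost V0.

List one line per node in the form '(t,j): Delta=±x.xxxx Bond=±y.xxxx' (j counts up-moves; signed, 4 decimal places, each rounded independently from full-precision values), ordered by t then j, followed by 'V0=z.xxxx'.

(0,0): Delta=2.1813 Bond=-44.8195
(1,0): Delta=0.0000 Bond=0.0000
(1,1): Delta=2.4043 Bond=-55.8227
V0=27.1634

Under the risk-neutral measure, an up-move has probability p* = (R−d)/(u−d) = 0.8511 and values discount at R = 1.06.
At expiry t=2: V(2,0)=0.0000, V(2,1)=0.0000, V(2,2)=42.1377
  t=1,j=0: stock 21.7800 → up 24.6114 (V=0.0000), down 14.3748 (V=0.0000). Price 0.0000; hedge Δ=0.0000, bond B=0.0000.
  t=1,j=1: stock 37.2900 → up 42.1377 (V=42.1377), down 24.6114 (V=0.0000). Price 33.8320; hedge Δ=2.4043, bond B=-55.8227.
  t=0,j=0: stock 33.0000 → up 37.2900 (V=33.8320), down 21.7800 (V=0.0000). Price 27.1634; hedge Δ=2.1813, bond B=-44.8195.
The time-0 hedge costs 27.1634, which is the no-arbitrage price.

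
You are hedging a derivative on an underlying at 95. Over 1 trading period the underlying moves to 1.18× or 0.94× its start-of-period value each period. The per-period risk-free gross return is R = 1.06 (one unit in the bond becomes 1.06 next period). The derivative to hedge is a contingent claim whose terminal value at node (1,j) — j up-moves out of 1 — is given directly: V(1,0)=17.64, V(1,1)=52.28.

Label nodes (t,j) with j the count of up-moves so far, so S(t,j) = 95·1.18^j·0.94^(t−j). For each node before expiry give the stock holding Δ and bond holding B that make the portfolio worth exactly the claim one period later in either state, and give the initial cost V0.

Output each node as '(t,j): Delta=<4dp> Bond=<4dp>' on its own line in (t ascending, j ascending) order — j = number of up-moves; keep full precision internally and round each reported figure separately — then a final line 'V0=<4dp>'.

(0,0): Delta=1.5193 Bond=-111.3522
V0=32.9811

No-arbitrage ⇒ martingale measure with p* = (R−d)/(u−d) = 0.5000.
Payoff layer (t=1): V(1,0)=17.6400, V(1,1)=52.2800
(0,0): S=95.0000. Δ = (V_up−V_dn)/(S_up−S_dn) = (52.2800−17.6400)/(112.1000−89.3000) = 1.5193. V = [p*·52.2800 + (1−p*)·17.6400]/1.06 = 32.9811. B = V − Δ·S = -111.3522.
Each (Δ,B) replicates both successor values, so the strategy is self-financing and V0 is arbitrage-free.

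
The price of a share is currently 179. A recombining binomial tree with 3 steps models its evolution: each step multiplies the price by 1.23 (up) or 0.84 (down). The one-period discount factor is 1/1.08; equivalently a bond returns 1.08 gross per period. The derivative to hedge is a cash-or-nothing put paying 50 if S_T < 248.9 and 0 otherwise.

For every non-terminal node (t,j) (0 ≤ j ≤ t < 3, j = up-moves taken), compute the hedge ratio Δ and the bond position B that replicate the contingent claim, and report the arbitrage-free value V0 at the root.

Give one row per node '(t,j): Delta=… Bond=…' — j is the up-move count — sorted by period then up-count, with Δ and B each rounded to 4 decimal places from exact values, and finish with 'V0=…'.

(0,0): Delta=-0.2325 Bond=72.0664
(1,0): Delta=0.0000 Bond=42.8669
(1,1): Delta=-0.3318 Bond=99.6847
(2,0): Delta=0.0000 Bond=46.2963
(2,1): Delta=0.0000 Bond=46.2963
(2,2): Delta=-0.4734 Bond=146.0114
V0=30.4417

Under the risk-neutral measure, an up-move has probability p* = (R−d)/(u−d) = 0.6154 and values discount at R = 1.08.
Payoff layer (t=3): V(3,0)=50.0000, V(3,1)=50.0000, V(3,2)=50.0000, V(3,3)=0.0000
  t=2,j=0: stock 126.3024 → up 155.3520 (V=50.0000), down 106.0940 (V=50.0000). Price 46.2963; hedge Δ=0.0000, bond B=46.2963.
  t=2,j=1: stock 184.9428 → up 227.4796 (V=50.0000), down 155.3520 (V=50.0000). Price 46.2963; hedge Δ=0.0000, bond B=46.2963.
  t=2,j=2: stock 270.8091 → up 333.0952 (V=0.0000), down 227.4796 (V=50.0000). Price 17.8063; hedge Δ=-0.4734, bond B=146.0114.
  t=1,j=0: stock 150.3600 → up 184.9428 (V=46.2963), down 126.3024 (V=46.2963). Price 42.8669; hedge Δ=0.0000, bond B=42.8669.
  t=1,j=1: stock 220.1700 → up 270.8091 (V=17.8063), down 184.9428 (V=46.2963). Price 26.6333; hedge Δ=-0.3318, bond B=99.6847.
  t=0,j=0: stock 179.0000 → up 220.1700 (V=26.6333), down 150.3600 (V=42.8669). Price 30.4417; hedge Δ=-0.2325, bond B=72.0664.
Check: Δ(0,0)·S0 + B(0,0) = 30.4417 = V0.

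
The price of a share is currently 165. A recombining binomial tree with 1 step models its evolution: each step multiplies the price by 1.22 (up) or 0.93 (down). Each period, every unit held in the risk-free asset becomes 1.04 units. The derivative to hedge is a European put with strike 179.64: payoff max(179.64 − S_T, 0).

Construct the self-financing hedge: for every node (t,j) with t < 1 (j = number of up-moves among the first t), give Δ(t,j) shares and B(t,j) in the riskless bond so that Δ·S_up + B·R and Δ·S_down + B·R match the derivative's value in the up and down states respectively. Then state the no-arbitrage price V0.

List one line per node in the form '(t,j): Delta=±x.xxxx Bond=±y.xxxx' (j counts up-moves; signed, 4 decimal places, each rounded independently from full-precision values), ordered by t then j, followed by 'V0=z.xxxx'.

(0,0): Delta=-0.5473 Bond=105.9410
V0=15.6306

Since d<R<u, set p* = (R−d)/(u−d) = 0.3793; price each node as the discounted p*-expectation of its children.
Terminal payoffs: V(1,0)=26.1900, V(1,1)=0.0000
  t=0,j=0: stock 165.0000 → up 201.3000 (V=0.0000), down 153.4500 (V=26.1900). Price 15.6306; hedge Δ=-0.5473, bond B=105.9410.
Root portfolio cost Δ·165+B reproduces V0=15.6306.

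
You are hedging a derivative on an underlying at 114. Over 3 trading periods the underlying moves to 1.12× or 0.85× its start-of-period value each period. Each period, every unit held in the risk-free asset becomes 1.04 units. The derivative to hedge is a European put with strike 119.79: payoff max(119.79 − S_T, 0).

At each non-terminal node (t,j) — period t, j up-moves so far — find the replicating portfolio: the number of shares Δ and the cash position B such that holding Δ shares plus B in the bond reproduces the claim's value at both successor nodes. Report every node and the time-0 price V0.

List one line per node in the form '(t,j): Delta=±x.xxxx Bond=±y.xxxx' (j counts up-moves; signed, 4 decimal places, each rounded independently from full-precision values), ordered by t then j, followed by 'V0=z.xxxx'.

(0,0): Delta=-0.4036 Bond=51.7021
(1,0): Delta=-0.9544 Bond=107.1449
(1,1): Delta=-0.2276 Bond=31.2966
(2,0): Delta=-1.0000 Bond=115.1827
(2,1): Delta=-0.9399 Bond=109.8509
(2,2): Delta=0.0000 Bond=0.0000
V0=5.6890

Risk-neutral probability p* = (R−d)/(u−d) = (1.04−0.85)/(1.12−0.85) = 0.7037.
Payoff layer (t=3): V(3,0)=49.7798, V(3,1)=27.5412, V(3,2)=0.0000, V(3,3)=0.0000
(2,0): S=82.3650. Δ = (V_up−V_dn)/(S_up−S_dn) = (27.5412−49.7798)/(92.2488−70.0102) = -1.0000. V = [p*·27.5412 + (1−p*)·49.7798]/1.04 = 32.8177. B = V − Δ·S = 115.1827.
(2,1): S=108.5280. Δ = (V_up−V_dn)/(S_up−S_dn) = (0.0000−27.5412)/(121.5514−92.2488) = -0.9399. V = [p*·0.0000 + (1−p*)·27.5412]/1.04 = 7.8465. B = V − Δ·S = 109.8509.
(2,2): S=143.0016. Δ = (V_up−V_dn)/(S_up−S_dn) = (0.0000−0.0000)/(160.1618−121.5514) = 0.0000. V = [p*·0.0000 + (1−p*)·0.0000]/1.04 = 0.0000. B = V − Δ·S = 0.0000.
(1,0): S=96.9000. Δ = (V_up−V_dn)/(S_up−S_dn) = (7.8465−32.8177)/(108.5280−82.3650) = -0.9544. V = [p*·7.8465 + (1−p*)·32.8177]/1.04 = 14.6590. B = V − Δ·S = 107.1449.
(1,1): S=127.6800. Δ = (V_up−V_dn)/(S_up−S_dn) = (0.0000−7.8465)/(143.0016−108.5280) = -0.2276. V = [p*·0.0000 + (1−p*)·7.8465]/1.04 = 2.2355. B = V − Δ·S = 31.2966.
(0,0): S=114.0000. Δ = (V_up−V_dn)/(S_up−S_dn) = (2.2355−14.6590)/(127.6800−96.9000) = -0.4036. V = [p*·2.2355 + (1−p*)·14.6590]/1.04 = 5.6890. B = V − Δ·S = 51.7021.
Each (Δ,B) replicates both successor values, so the strategy is self-financing and V0 is arbitrage-free.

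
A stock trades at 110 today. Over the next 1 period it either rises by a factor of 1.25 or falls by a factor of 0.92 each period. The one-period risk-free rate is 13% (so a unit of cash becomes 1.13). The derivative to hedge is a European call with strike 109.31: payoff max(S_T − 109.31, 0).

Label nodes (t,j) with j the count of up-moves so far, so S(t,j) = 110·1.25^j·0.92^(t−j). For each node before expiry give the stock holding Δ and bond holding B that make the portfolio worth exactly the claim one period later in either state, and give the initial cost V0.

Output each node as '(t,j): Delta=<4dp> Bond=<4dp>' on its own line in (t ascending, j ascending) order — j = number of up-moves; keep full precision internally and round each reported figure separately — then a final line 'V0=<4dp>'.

The replicating-portfolio and risk-neutral prices coincide; use p* = (1.13−0.92)/(1.25−0.92) = 0.6364 for the latter.
At expiry t=1: V(1,0)=0.0000, V(1,1)=28.1900
  t=0,j=0: stock 110.0000 → up 137.5000 (V=28.1900), down 101.2000 (V=0.0000). Price 15.8753; hedge Δ=0.7766, bond B=-69.5489.
Root portfolio cost Δ·110+B reproduces V0=15.8753.

(0,0): Delta=0.7766 Bond=-69.5489
V0=15.8753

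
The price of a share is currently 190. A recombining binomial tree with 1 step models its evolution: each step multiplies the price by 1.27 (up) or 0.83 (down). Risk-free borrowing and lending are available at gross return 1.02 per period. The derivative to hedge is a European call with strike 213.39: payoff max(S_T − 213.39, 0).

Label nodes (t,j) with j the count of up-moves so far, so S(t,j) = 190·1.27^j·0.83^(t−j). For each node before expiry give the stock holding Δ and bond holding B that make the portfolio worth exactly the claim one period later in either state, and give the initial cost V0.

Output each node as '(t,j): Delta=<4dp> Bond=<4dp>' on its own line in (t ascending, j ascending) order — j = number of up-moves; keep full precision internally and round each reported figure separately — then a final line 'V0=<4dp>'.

(0,0): Delta=0.3339 Bond=-51.6161
V0=11.8157

Under the risk-neutral measure, an up-move has probability p* = (R−d)/(u−d) = 0.4318 and values discount at R = 1.02.
At expiry t=1: V(1,0)=0.0000, V(1,1)=27.9100
  t=0,j=0: stock 190.0000 → up 241.3000 (V=27.9100), down 157.7000 (V=0.0000). Price 11.8157; hedge Δ=0.3339, bond B=-51.6161.
Self-financing check: at every node Δ·S+B equals the discounted successor values.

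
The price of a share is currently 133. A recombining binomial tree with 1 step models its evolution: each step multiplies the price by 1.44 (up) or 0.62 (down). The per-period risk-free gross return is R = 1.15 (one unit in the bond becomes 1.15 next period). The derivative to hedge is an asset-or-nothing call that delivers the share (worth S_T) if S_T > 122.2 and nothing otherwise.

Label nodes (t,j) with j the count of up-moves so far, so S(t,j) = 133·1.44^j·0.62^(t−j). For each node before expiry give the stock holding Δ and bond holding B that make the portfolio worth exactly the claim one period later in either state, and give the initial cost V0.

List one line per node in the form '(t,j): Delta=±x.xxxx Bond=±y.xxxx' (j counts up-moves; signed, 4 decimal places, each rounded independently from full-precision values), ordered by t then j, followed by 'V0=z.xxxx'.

(0,0): Delta=1.7561 Bond=-125.9198
V0=107.6411

No-arbitrage ⇒ martingale measure with p* = (R−d)/(u−d) = 0.6463.
Payoff layer (t=1): V(1,0)=0.0000, V(1,1)=191.5200
  t=0,j=0: stock 133.0000 → up 191.5200 (V=191.5200), down 82.4600 (V=0.0000). Price 107.6411; hedge Δ=1.7561, bond B=-125.9198.
Each (Δ,B) replicates both successor values, so the strategy is self-financing and V0 is arbitrage-free.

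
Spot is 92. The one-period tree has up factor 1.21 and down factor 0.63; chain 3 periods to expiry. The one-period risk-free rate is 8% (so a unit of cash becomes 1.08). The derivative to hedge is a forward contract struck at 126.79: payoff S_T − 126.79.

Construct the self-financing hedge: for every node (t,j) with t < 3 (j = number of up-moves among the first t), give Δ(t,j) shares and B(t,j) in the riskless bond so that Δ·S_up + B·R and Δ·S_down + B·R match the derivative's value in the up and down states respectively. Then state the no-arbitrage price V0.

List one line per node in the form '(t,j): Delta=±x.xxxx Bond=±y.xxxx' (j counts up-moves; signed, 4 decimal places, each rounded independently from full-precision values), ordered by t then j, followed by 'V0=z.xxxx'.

The replicating-portfolio and risk-neutral prices coincide; use p* = (1.08−0.63)/(1.21−0.63) = 0.7759 for the latter.
Terminal payoffs: V(3,0)=-103.7857, V(3,1)=-82.6071, V(3,2)=-41.9308, V(3,3)=36.1936
  t=2,j=0: stock 36.5148 → up 44.1829 (V=-82.6071), down 23.0043 (V=-103.7857). Price -80.8833; hedge Δ=1.0000, bond B=-117.3981.
  t=2,j=1: stock 70.1316 → up 84.8592 (V=-41.9308), down 44.1829 (V=-82.6071). Price -47.2665; hedge Δ=1.0000, bond B=-117.3981.
  t=2,j=2: stock 134.6972 → up 162.9836 (V=36.1936), down 84.8592 (V=-41.9308). Price 17.2991; hedge Δ=1.0000, bond B=-117.3981.
  t=1,j=0: stock 57.9600 → up 70.1316 (V=-47.2665), down 36.5148 (V=-80.8833). Price -50.7420; hedge Δ=1.0000, bond B=-108.7020.
  t=1,j=1: stock 111.3200 → up 134.6972 (V=17.2991), down 70.1316 (V=-47.2665). Price 2.6180; hedge Δ=1.0000, bond B=-108.7020.
  t=0,j=0: stock 92.0000 → up 111.3200 (V=2.6180), down 57.9600 (V=-50.7420). Price -8.6500; hedge Δ=1.0000, bond B=-100.6500.
Self-financing check: at every node Δ·S+B equals the discounted successor values.

(0,0): Delta=1.0000 Bond=-100.6500
(1,0): Delta=1.0000 Bond=-108.7020
(1,1): Delta=1.0000 Bond=-108.7020
(2,0): Delta=1.0000 Bond=-117.3981
(2,1): Delta=1.0000 Bond=-117.3981
(2,2): Delta=1.0000 Bond=-117.3981
V0=-8.6500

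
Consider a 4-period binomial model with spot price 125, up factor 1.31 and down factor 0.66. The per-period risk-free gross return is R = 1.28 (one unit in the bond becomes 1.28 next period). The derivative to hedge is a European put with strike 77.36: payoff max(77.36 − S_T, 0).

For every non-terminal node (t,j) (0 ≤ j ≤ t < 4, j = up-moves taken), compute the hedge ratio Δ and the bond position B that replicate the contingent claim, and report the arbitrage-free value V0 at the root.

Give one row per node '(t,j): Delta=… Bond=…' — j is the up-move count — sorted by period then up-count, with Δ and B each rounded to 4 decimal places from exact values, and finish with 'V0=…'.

(0,0): Delta=-0.0011 Bond=0.1414
(1,0): Delta=-0.0309 Bond=2.6409
(1,1): Delta=-0.0004 Bond=0.0620
(2,0): Delta=-0.6614 Bond=37.7103
(2,1): Delta=-0.0155 Bond=1.7192
(2,2): Delta=0.0000 Bond=0.0000
(3,0): Delta=-1.0000 Bond=60.4375
(3,1): Delta=-0.6531 Bond=47.6804
(3,2): Delta=0.0000 Bond=0.0000
(3,3): Delta=0.0000 Bond=0.0000
V0=0.0043

No-arbitrage ⇒ martingale measure with p* = (R−d)/(u−d) = 0.9538.
At expiry t=4: V(4,0)=53.6416, V(4,1)=30.2825, V(4,2)=0.0000, V(4,3)=0.0000, V(4,4)=0.0000
(3,0): S=35.9370. Δ = (V_up−V_dn)/(S_up−S_dn) = (30.2825−53.6416)/(47.0775−23.7184) = -1.0000. V = [p*·30.2825 + (1−p*)·53.6416]/1.28 = 24.5005. B = V − Δ·S = 60.4375.
(3,1): S=71.3295. Δ = (V_up−V_dn)/(S_up−S_dn) = (0.0000−30.2825)/(93.4416−47.0775) = -0.6531. V = [p*·0.0000 + (1−p*)·30.2825]/1.28 = 1.0919. B = V − Δ·S = 47.6804.
(3,2): S=141.5783. Δ = (V_up−V_dn)/(S_up−S_dn) = (0.0000−0.0000)/(185.4675−93.4416) = 0.0000. V = [p*·0.0000 + (1−p*)·0.0000]/1.28 = 0.0000. B = V − Δ·S = 0.0000.
(3,3): S=281.0114. Δ = (V_up−V_dn)/(S_up−S_dn) = (0.0000−0.0000)/(368.1249−185.4675) = 0.0000. V = [p*·0.0000 + (1−p*)·0.0000]/1.28 = 0.0000. B = V − Δ·S = 0.0000.
(2,0): S=54.4500. Δ = (V_up−V_dn)/(S_up−S_dn) = (1.0919−24.5005)/(71.3295−35.9370) = -0.6614. V = [p*·1.0919 + (1−p*)·24.5005]/1.28 = 1.6971. B = V − Δ·S = 37.7103.
(2,1): S=108.0750. Δ = (V_up−V_dn)/(S_up−S_dn) = (0.0000−1.0919)/(141.5782−71.3295) = -0.0155. V = [p*·0.0000 + (1−p*)·1.0919]/1.28 = 0.0394. B = V − Δ·S = 1.7192.
(2,2): S=214.5125. Δ = (V_up−V_dn)/(S_up−S_dn) = (0.0000−0.0000)/(281.0114−141.5783) = 0.0000. V = [p*·0.0000 + (1−p*)·0.0000]/1.28 = 0.0000. B = V − Δ·S = 0.0000.
(1,0): S=82.5000. Δ = (V_up−V_dn)/(S_up−S_dn) = (0.0394−1.6971)/(108.0750−54.4500) = -0.0309. V = [p*·0.0394 + (1−p*)·1.6971]/1.28 = 0.0905. B = V − Δ·S = 2.6409.
(1,1): S=163.7500. Δ = (V_up−V_dn)/(S_up−S_dn) = (0.0000−0.0394)/(214.5125−108.0750) = -0.0004. V = [p*·0.0000 + (1−p*)·0.0394]/1.28 = 0.0014. B = V − Δ·S = 0.0620.
(0,0): S=125.0000. Δ = (V_up−V_dn)/(S_up−S_dn) = (0.0014−0.0905)/(163.7500−82.5000) = -0.0011. V = [p*·0.0014 + (1−p*)·0.0905]/1.28 = 0.0043. B = V − Δ·S = 0.1414.
Self-financing check: at every node Δ·S+B equals the discounted successor values.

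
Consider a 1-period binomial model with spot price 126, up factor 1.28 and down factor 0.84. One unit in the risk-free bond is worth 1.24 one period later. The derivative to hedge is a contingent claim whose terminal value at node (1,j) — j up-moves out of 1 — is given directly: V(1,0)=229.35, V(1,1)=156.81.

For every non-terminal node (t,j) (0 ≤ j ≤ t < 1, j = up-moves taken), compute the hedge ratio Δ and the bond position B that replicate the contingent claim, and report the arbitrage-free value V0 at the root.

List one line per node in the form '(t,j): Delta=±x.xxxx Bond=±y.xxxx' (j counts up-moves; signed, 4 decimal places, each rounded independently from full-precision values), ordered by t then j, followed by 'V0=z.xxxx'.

(0,0): Delta=-1.3084 Bond=296.6415
V0=131.7779

Since d<R<u, set p* = (R−d)/(u−d) = 0.9091; price each node as the discounted p*-expectation of its children.
Terminal payoffs: V(1,0)=229.3500, V(1,1)=156.8100
  t=0,j=0: stock 126.0000 → up 161.2800 (V=156.8100), down 105.8400 (V=229.3500). Price 131.7779; hedge Δ=-1.3084, bond B=296.6415.
Each (Δ,B) replicates both successor values, so the strategy is self-financing and V0 is arbitrage-free.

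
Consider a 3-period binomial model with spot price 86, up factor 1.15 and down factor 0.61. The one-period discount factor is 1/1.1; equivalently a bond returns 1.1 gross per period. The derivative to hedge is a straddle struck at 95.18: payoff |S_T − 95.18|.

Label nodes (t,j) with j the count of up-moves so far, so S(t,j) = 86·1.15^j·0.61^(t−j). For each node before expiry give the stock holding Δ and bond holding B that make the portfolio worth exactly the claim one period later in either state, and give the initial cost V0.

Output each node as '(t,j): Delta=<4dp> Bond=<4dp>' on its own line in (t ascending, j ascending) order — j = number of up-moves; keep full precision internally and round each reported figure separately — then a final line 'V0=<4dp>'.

Under the risk-neutral measure, an up-move has probability p* = (R−d)/(u−d) = 0.9074 and values discount at R = 1.1.
At expiry t=3: V(3,0)=75.6596, V(3,1)=58.3793, V(3,2)=25.8017, V(3,3)=35.6152
  t=2,j=0: stock 32.0006 → up 36.8007 (V=58.3793), down 19.5204 (V=75.6596). Price 54.5267; hedge Δ=-1.0000, bond B=86.5273.
  t=2,j=1: stock 60.3290 → up 69.3783 (V=25.8017), down 36.8007 (V=58.3793). Price 26.1983; hedge Δ=-1.0000, bond B=86.5273.
  t=2,j=2: stock 113.7350 → up 130.7952 (V=35.6152), down 69.3783 (V=25.8017). Price 31.5514; hedge Δ=0.1598, bond B=13.3781.
  t=1,j=0: stock 52.4600 → up 60.3290 (V=26.1983), down 32.0006 (V=54.5267). Price 26.2012; hedge Δ=-1.0000, bond B=78.6612.
  t=1,j=1: stock 98.9000 → up 113.7350 (V=31.5514), down 60.3290 (V=26.1983). Price 28.2325; hedge Δ=0.1002, bond B=18.3193.
  t=0,j=0: stock 86.0000 → up 98.9000 (V=28.2325), down 52.4600 (V=26.2012). Price 25.4949; hedge Δ=0.0437, bond B=21.7332.
Check: Δ(0,0)·S0 + B(0,0) = 25.4949 = V0.

(0,0): Delta=0.0437 Bond=21.7332
(1,0): Delta=-1.0000 Bond=78.6612
(1,1): Delta=0.1002 Bond=18.3193
(2,0): Delta=-1.0000 Bond=86.5273
(2,1): Delta=-1.0000 Bond=86.5273
(2,2): Delta=0.1598 Bond=13.3781
V0=25.4949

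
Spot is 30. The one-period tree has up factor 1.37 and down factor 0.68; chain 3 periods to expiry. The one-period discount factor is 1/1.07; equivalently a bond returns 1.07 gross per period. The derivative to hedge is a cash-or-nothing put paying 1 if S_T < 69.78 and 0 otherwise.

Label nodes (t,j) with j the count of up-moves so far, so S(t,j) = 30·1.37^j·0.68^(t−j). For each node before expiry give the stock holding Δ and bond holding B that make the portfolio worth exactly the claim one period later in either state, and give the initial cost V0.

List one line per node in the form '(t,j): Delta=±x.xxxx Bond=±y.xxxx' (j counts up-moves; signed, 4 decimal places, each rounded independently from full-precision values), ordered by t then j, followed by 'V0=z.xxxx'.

Since d<R<u, set p* = (R−d)/(u−d) = 0.5652; price each node as the discounted p*-expectation of its children.
Terminal payoffs: V(3,0)=1.0000, V(3,1)=1.0000, V(3,2)=1.0000, V(3,3)=0.0000
  t=2,j=0: stock 13.8720 → up 19.0046 (V=1.0000), down 9.4330 (V=1.0000). Price 0.9346; hedge Δ=0.0000, bond B=0.9346.
  t=2,j=1: stock 27.9480 → up 38.2888 (V=1.0000), down 19.0046 (V=1.0000). Price 0.9346; hedge Δ=0.0000, bond B=0.9346.
  t=2,j=2: stock 56.3070 → up 77.1406 (V=0.0000), down 38.2888 (V=1.0000). Price 0.4063; hedge Δ=-0.0257, bond B=1.8556.
  t=1,j=0: stock 20.4000 → up 27.9480 (V=0.9346), down 13.8720 (V=0.9346). Price 0.8734; hedge Δ=0.0000, bond B=0.8734.
  t=1,j=1: stock 41.1000 → up 56.3070 (V=0.4063), down 27.9480 (V=0.9346). Price 0.5944; hedge Δ=-0.0186, bond B=1.3600.
  t=0,j=0: stock 30.0000 → up 41.1000 (V=0.5944), down 20.4000 (V=0.8734). Price 0.6689; hedge Δ=-0.0135, bond B=1.0733.
Root portfolio cost Δ·30+B reproduces V0=0.6689.

(0,0): Delta=-0.0135 Bond=1.0733
(1,0): Delta=0.0000 Bond=0.8734
(1,1): Delta=-0.0186 Bond=1.3600
(2,0): Delta=0.0000 Bond=0.9346
(2,1): Delta=0.0000 Bond=0.9346
(2,2): Delta=-0.0257 Bond=1.8556
V0=0.6689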